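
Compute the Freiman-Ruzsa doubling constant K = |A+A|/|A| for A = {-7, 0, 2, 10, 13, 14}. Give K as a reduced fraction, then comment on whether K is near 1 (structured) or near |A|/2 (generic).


|A| = 6.
Compute A + A by enumerating all 36 pairs.
A + A = {-14, -7, -5, 0, 2, 3, 4, 6, 7, 10, 12, 13, 14, 15, 16, 20, 23, 24, 26, 27, 28}, so |A + A| = 21.
K = |A + A| / |A| = 21/6 = 7/2 ≈ 3.5000.
Reference: AP of size 6 gives K = 11/6 ≈ 1.8333; a fully generic set of size 6 gives K ≈ 3.5000.

|A| = 6, |A + A| = 21, K = 21/6 = 7/2.


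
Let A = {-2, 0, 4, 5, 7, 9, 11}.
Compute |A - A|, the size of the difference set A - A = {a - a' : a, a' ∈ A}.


A - A = {a - a' : a, a' ∈ A}; |A| = 7.
Bounds: 2|A|-1 ≤ |A - A| ≤ |A|² - |A| + 1, i.e. 13 ≤ |A - A| ≤ 43.
Note: 0 ∈ A - A always (from a - a). The set is symmetric: if d ∈ A - A then -d ∈ A - A.
Enumerate nonzero differences d = a - a' with a > a' (then include -d):
Positive differences: {1, 2, 3, 4, 5, 6, 7, 9, 11, 13}
Full difference set: {0} ∪ (positive diffs) ∪ (negative diffs).
|A - A| = 1 + 2·10 = 21 (matches direct enumeration: 21).

|A - A| = 21


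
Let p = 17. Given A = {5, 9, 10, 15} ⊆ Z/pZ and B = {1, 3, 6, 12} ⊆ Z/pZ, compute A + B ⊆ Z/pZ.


Work in Z/17Z: reduce every sum a + b modulo 17.
Enumerate all 16 pairs:
a = 5: 5+1=6, 5+3=8, 5+6=11, 5+12=0
a = 9: 9+1=10, 9+3=12, 9+6=15, 9+12=4
a = 10: 10+1=11, 10+3=13, 10+6=16, 10+12=5
a = 15: 15+1=16, 15+3=1, 15+6=4, 15+12=10
Distinct residues collected: {0, 1, 4, 5, 6, 8, 10, 11, 12, 13, 15, 16}
|A + B| = 12 (out of 17 total residues).

A + B = {0, 1, 4, 5, 6, 8, 10, 11, 12, 13, 15, 16}


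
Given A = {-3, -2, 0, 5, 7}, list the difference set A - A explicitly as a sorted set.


A - A = {a - a' : a, a' ∈ A}.
Compute a - a' for each ordered pair (a, a'):
a = -3: -3--3=0, -3--2=-1, -3-0=-3, -3-5=-8, -3-7=-10
a = -2: -2--3=1, -2--2=0, -2-0=-2, -2-5=-7, -2-7=-9
a = 0: 0--3=3, 0--2=2, 0-0=0, 0-5=-5, 0-7=-7
a = 5: 5--3=8, 5--2=7, 5-0=5, 5-5=0, 5-7=-2
a = 7: 7--3=10, 7--2=9, 7-0=7, 7-5=2, 7-7=0
Collecting distinct values (and noting 0 appears from a-a):
A - A = {-10, -9, -8, -7, -5, -3, -2, -1, 0, 1, 2, 3, 5, 7, 8, 9, 10}
|A - A| = 17

A - A = {-10, -9, -8, -7, -5, -3, -2, -1, 0, 1, 2, 3, 5, 7, 8, 9, 10}


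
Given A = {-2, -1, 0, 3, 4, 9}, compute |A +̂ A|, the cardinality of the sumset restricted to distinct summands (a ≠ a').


Restricted sumset: A +̂ A = {a + a' : a ∈ A, a' ∈ A, a ≠ a'}.
Equivalently, take A + A and drop any sum 2a that is achievable ONLY as a + a for a ∈ A (i.e. sums representable only with equal summands).
Enumerate pairs (a, a') with a < a' (symmetric, so each unordered pair gives one sum; this covers all a ≠ a'):
  -2 + -1 = -3
  -2 + 0 = -2
  -2 + 3 = 1
  -2 + 4 = 2
  -2 + 9 = 7
  -1 + 0 = -1
  -1 + 3 = 2
  -1 + 4 = 3
  -1 + 9 = 8
  0 + 3 = 3
  0 + 4 = 4
  0 + 9 = 9
  3 + 4 = 7
  3 + 9 = 12
  4 + 9 = 13
Collected distinct sums: {-3, -2, -1, 1, 2, 3, 4, 7, 8, 9, 12, 13}
|A +̂ A| = 12
(Reference bound: |A +̂ A| ≥ 2|A| - 3 for |A| ≥ 2, with |A| = 6 giving ≥ 9.)

|A +̂ A| = 12


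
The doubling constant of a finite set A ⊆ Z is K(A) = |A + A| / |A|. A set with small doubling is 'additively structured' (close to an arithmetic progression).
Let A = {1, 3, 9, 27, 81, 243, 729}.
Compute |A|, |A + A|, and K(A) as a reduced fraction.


|A| = 7.
Compute A + A by enumerating all 49 pairs.
A + A = {2, 4, 6, 10, 12, 18, 28, 30, 36, 54, 82, 84, 90, 108, 162, 244, 246, 252, 270, 324, 486, 730, 732, 738, 756, 810, 972, 1458}, so |A + A| = 28.
K = |A + A| / |A| = 28/7 = 4/1 ≈ 4.0000.
Reference: AP of size 7 gives K = 13/7 ≈ 1.8571; a fully generic set of size 7 gives K ≈ 4.0000.

|A| = 7, |A + A| = 28, K = 28/7 = 4/1.


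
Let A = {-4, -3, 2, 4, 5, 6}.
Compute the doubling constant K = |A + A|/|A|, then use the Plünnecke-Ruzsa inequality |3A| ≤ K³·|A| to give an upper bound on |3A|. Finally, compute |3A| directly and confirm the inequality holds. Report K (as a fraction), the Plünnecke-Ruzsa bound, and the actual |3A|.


|A| = 6.
Step 1: Compute A + A by enumerating all 36 pairs.
A + A = {-8, -7, -6, -2, -1, 0, 1, 2, 3, 4, 6, 7, 8, 9, 10, 11, 12}, so |A + A| = 17.
Step 2: Doubling constant K = |A + A|/|A| = 17/6 = 17/6 ≈ 2.8333.
Step 3: Plünnecke-Ruzsa gives |3A| ≤ K³·|A| = (2.8333)³ · 6 ≈ 136.4722.
Step 4: Compute 3A = A + A + A directly by enumerating all triples (a,b,c) ∈ A³; |3A| = 29.
Step 5: Check 29 ≤ 136.4722? Yes ✓.

K = 17/6, Plünnecke-Ruzsa bound K³|A| ≈ 136.4722, |3A| = 29, inequality holds.


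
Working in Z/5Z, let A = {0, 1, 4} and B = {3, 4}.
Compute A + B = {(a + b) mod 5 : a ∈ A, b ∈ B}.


Work in Z/5Z: reduce every sum a + b modulo 5.
Enumerate all 6 pairs:
a = 0: 0+3=3, 0+4=4
a = 1: 1+3=4, 1+4=0
a = 4: 4+3=2, 4+4=3
Distinct residues collected: {0, 2, 3, 4}
|A + B| = 4 (out of 5 total residues).

A + B = {0, 2, 3, 4}


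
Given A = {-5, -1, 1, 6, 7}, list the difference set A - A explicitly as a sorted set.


A - A = {a - a' : a, a' ∈ A}.
Compute a - a' for each ordered pair (a, a'):
a = -5: -5--5=0, -5--1=-4, -5-1=-6, -5-6=-11, -5-7=-12
a = -1: -1--5=4, -1--1=0, -1-1=-2, -1-6=-7, -1-7=-8
a = 1: 1--5=6, 1--1=2, 1-1=0, 1-6=-5, 1-7=-6
a = 6: 6--5=11, 6--1=7, 6-1=5, 6-6=0, 6-7=-1
a = 7: 7--5=12, 7--1=8, 7-1=6, 7-6=1, 7-7=0
Collecting distinct values (and noting 0 appears from a-a):
A - A = {-12, -11, -8, -7, -6, -5, -4, -2, -1, 0, 1, 2, 4, 5, 6, 7, 8, 11, 12}
|A - A| = 19

A - A = {-12, -11, -8, -7, -6, -5, -4, -2, -1, 0, 1, 2, 4, 5, 6, 7, 8, 11, 12}


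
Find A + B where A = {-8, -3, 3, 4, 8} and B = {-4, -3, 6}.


A + B = {a + b : a ∈ A, b ∈ B}.
Enumerate all |A|·|B| = 5·3 = 15 pairs (a, b) and collect distinct sums.
a = -8: -8+-4=-12, -8+-3=-11, -8+6=-2
a = -3: -3+-4=-7, -3+-3=-6, -3+6=3
a = 3: 3+-4=-1, 3+-3=0, 3+6=9
a = 4: 4+-4=0, 4+-3=1, 4+6=10
a = 8: 8+-4=4, 8+-3=5, 8+6=14
Collecting distinct sums: A + B = {-12, -11, -7, -6, -2, -1, 0, 1, 3, 4, 5, 9, 10, 14}
|A + B| = 14

A + B = {-12, -11, -7, -6, -2, -1, 0, 1, 3, 4, 5, 9, 10, 14}


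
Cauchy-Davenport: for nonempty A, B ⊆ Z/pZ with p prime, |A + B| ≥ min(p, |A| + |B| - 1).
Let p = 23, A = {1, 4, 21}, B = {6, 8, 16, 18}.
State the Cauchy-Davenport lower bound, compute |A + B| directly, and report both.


Cauchy-Davenport: |A + B| ≥ min(p, |A| + |B| - 1) for A, B nonempty in Z/pZ.
|A| = 3, |B| = 4, p = 23.
CD lower bound = min(23, 3 + 4 - 1) = min(23, 6) = 6.
Compute A + B mod 23 directly:
a = 1: 1+6=7, 1+8=9, 1+16=17, 1+18=19
a = 4: 4+6=10, 4+8=12, 4+16=20, 4+18=22
a = 21: 21+6=4, 21+8=6, 21+16=14, 21+18=16
A + B = {4, 6, 7, 9, 10, 12, 14, 16, 17, 19, 20, 22}, so |A + B| = 12.
Verify: 12 ≥ 6? Yes ✓.

CD lower bound = 6, actual |A + B| = 12.


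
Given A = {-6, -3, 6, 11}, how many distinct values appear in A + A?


A + A = {a + a' : a, a' ∈ A}; |A| = 4.
General bounds: 2|A| - 1 ≤ |A + A| ≤ |A|(|A|+1)/2, i.e. 7 ≤ |A + A| ≤ 10.
Lower bound 2|A|-1 is attained iff A is an arithmetic progression.
Enumerate sums a + a' for a ≤ a' (symmetric, so this suffices):
a = -6: -6+-6=-12, -6+-3=-9, -6+6=0, -6+11=5
a = -3: -3+-3=-6, -3+6=3, -3+11=8
a = 6: 6+6=12, 6+11=17
a = 11: 11+11=22
Distinct sums: {-12, -9, -6, 0, 3, 5, 8, 12, 17, 22}
|A + A| = 10

|A + A| = 10


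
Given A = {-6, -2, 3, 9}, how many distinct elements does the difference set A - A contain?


A - A = {a - a' : a, a' ∈ A}; |A| = 4.
Bounds: 2|A|-1 ≤ |A - A| ≤ |A|² - |A| + 1, i.e. 7 ≤ |A - A| ≤ 13.
Note: 0 ∈ A - A always (from a - a). The set is symmetric: if d ∈ A - A then -d ∈ A - A.
Enumerate nonzero differences d = a - a' with a > a' (then include -d):
Positive differences: {4, 5, 6, 9, 11, 15}
Full difference set: {0} ∪ (positive diffs) ∪ (negative diffs).
|A - A| = 1 + 2·6 = 13 (matches direct enumeration: 13).

|A - A| = 13


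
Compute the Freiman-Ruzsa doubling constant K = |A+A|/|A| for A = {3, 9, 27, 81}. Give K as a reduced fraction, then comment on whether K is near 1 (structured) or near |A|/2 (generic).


|A| = 4.
Compute A + A by enumerating all 16 pairs.
A + A = {6, 12, 18, 30, 36, 54, 84, 90, 108, 162}, so |A + A| = 10.
K = |A + A| / |A| = 10/4 = 5/2 ≈ 2.5000.
Reference: AP of size 4 gives K = 7/4 ≈ 1.7500; a fully generic set of size 4 gives K ≈ 2.5000.

|A| = 4, |A + A| = 10, K = 10/4 = 5/2.


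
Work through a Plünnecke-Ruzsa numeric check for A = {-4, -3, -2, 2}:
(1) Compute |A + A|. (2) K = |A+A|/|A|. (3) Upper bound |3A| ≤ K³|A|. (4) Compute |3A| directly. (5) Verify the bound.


|A| = 4.
Step 1: Compute A + A by enumerating all 16 pairs.
A + A = {-8, -7, -6, -5, -4, -2, -1, 0, 4}, so |A + A| = 9.
Step 2: Doubling constant K = |A + A|/|A| = 9/4 = 9/4 ≈ 2.2500.
Step 3: Plünnecke-Ruzsa gives |3A| ≤ K³·|A| = (2.2500)³ · 4 ≈ 45.5625.
Step 4: Compute 3A = A + A + A directly by enumerating all triples (a,b,c) ∈ A³; |3A| = 15.
Step 5: Check 15 ≤ 45.5625? Yes ✓.

K = 9/4, Plünnecke-Ruzsa bound K³|A| ≈ 45.5625, |3A| = 15, inequality holds.


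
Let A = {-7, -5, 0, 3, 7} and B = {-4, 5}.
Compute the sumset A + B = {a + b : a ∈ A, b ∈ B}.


A + B = {a + b : a ∈ A, b ∈ B}.
Enumerate all |A|·|B| = 5·2 = 10 pairs (a, b) and collect distinct sums.
a = -7: -7+-4=-11, -7+5=-2
a = -5: -5+-4=-9, -5+5=0
a = 0: 0+-4=-4, 0+5=5
a = 3: 3+-4=-1, 3+5=8
a = 7: 7+-4=3, 7+5=12
Collecting distinct sums: A + B = {-11, -9, -4, -2, -1, 0, 3, 5, 8, 12}
|A + B| = 10

A + B = {-11, -9, -4, -2, -1, 0, 3, 5, 8, 12}


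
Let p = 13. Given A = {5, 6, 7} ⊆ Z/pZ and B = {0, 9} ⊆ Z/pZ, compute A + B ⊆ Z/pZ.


Work in Z/13Z: reduce every sum a + b modulo 13.
Enumerate all 6 pairs:
a = 5: 5+0=5, 5+9=1
a = 6: 6+0=6, 6+9=2
a = 7: 7+0=7, 7+9=3
Distinct residues collected: {1, 2, 3, 5, 6, 7}
|A + B| = 6 (out of 13 total residues).

A + B = {1, 2, 3, 5, 6, 7}


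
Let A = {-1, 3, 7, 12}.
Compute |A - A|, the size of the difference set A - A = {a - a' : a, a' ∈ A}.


A - A = {a - a' : a, a' ∈ A}; |A| = 4.
Bounds: 2|A|-1 ≤ |A - A| ≤ |A|² - |A| + 1, i.e. 7 ≤ |A - A| ≤ 13.
Note: 0 ∈ A - A always (from a - a). The set is symmetric: if d ∈ A - A then -d ∈ A - A.
Enumerate nonzero differences d = a - a' with a > a' (then include -d):
Positive differences: {4, 5, 8, 9, 13}
Full difference set: {0} ∪ (positive diffs) ∪ (negative diffs).
|A - A| = 1 + 2·5 = 11 (matches direct enumeration: 11).

|A - A| = 11


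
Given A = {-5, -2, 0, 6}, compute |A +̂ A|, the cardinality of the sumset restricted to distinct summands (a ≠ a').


Restricted sumset: A +̂ A = {a + a' : a ∈ A, a' ∈ A, a ≠ a'}.
Equivalently, take A + A and drop any sum 2a that is achievable ONLY as a + a for a ∈ A (i.e. sums representable only with equal summands).
Enumerate pairs (a, a') with a < a' (symmetric, so each unordered pair gives one sum; this covers all a ≠ a'):
  -5 + -2 = -7
  -5 + 0 = -5
  -5 + 6 = 1
  -2 + 0 = -2
  -2 + 6 = 4
  0 + 6 = 6
Collected distinct sums: {-7, -5, -2, 1, 4, 6}
|A +̂ A| = 6
(Reference bound: |A +̂ A| ≥ 2|A| - 3 for |A| ≥ 2, with |A| = 4 giving ≥ 5.)

|A +̂ A| = 6


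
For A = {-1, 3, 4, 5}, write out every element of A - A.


A - A = {a - a' : a, a' ∈ A}.
Compute a - a' for each ordered pair (a, a'):
a = -1: -1--1=0, -1-3=-4, -1-4=-5, -1-5=-6
a = 3: 3--1=4, 3-3=0, 3-4=-1, 3-5=-2
a = 4: 4--1=5, 4-3=1, 4-4=0, 4-5=-1
a = 5: 5--1=6, 5-3=2, 5-4=1, 5-5=0
Collecting distinct values (and noting 0 appears from a-a):
A - A = {-6, -5, -4, -2, -1, 0, 1, 2, 4, 5, 6}
|A - A| = 11

A - A = {-6, -5, -4, -2, -1, 0, 1, 2, 4, 5, 6}


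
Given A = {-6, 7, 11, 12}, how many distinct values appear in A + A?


A + A = {a + a' : a, a' ∈ A}; |A| = 4.
General bounds: 2|A| - 1 ≤ |A + A| ≤ |A|(|A|+1)/2, i.e. 7 ≤ |A + A| ≤ 10.
Lower bound 2|A|-1 is attained iff A is an arithmetic progression.
Enumerate sums a + a' for a ≤ a' (symmetric, so this suffices):
a = -6: -6+-6=-12, -6+7=1, -6+11=5, -6+12=6
a = 7: 7+7=14, 7+11=18, 7+12=19
a = 11: 11+11=22, 11+12=23
a = 12: 12+12=24
Distinct sums: {-12, 1, 5, 6, 14, 18, 19, 22, 23, 24}
|A + A| = 10

|A + A| = 10


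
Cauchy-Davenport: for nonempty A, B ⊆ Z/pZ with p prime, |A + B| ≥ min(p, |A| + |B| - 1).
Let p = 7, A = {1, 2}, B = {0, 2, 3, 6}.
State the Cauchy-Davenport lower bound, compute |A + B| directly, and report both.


Cauchy-Davenport: |A + B| ≥ min(p, |A| + |B| - 1) for A, B nonempty in Z/pZ.
|A| = 2, |B| = 4, p = 7.
CD lower bound = min(7, 2 + 4 - 1) = min(7, 5) = 5.
Compute A + B mod 7 directly:
a = 1: 1+0=1, 1+2=3, 1+3=4, 1+6=0
a = 2: 2+0=2, 2+2=4, 2+3=5, 2+6=1
A + B = {0, 1, 2, 3, 4, 5}, so |A + B| = 6.
Verify: 6 ≥ 5? Yes ✓.

CD lower bound = 5, actual |A + B| = 6.


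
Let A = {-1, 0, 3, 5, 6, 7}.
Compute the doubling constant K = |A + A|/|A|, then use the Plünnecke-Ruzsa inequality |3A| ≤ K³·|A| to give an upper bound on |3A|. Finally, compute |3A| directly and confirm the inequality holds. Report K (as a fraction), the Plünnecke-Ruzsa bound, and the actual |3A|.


|A| = 6.
Step 1: Compute A + A by enumerating all 36 pairs.
A + A = {-2, -1, 0, 2, 3, 4, 5, 6, 7, 8, 9, 10, 11, 12, 13, 14}, so |A + A| = 16.
Step 2: Doubling constant K = |A + A|/|A| = 16/6 = 16/6 ≈ 2.6667.
Step 3: Plünnecke-Ruzsa gives |3A| ≤ K³·|A| = (2.6667)³ · 6 ≈ 113.7778.
Step 4: Compute 3A = A + A + A directly by enumerating all triples (a,b,c) ∈ A³; |3A| = 25.
Step 5: Check 25 ≤ 113.7778? Yes ✓.

K = 16/6, Plünnecke-Ruzsa bound K³|A| ≈ 113.7778, |3A| = 25, inequality holds.


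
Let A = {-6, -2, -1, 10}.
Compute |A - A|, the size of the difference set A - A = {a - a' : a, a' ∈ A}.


A - A = {a - a' : a, a' ∈ A}; |A| = 4.
Bounds: 2|A|-1 ≤ |A - A| ≤ |A|² - |A| + 1, i.e. 7 ≤ |A - A| ≤ 13.
Note: 0 ∈ A - A always (from a - a). The set is symmetric: if d ∈ A - A then -d ∈ A - A.
Enumerate nonzero differences d = a - a' with a > a' (then include -d):
Positive differences: {1, 4, 5, 11, 12, 16}
Full difference set: {0} ∪ (positive diffs) ∪ (negative diffs).
|A - A| = 1 + 2·6 = 13 (matches direct enumeration: 13).

|A - A| = 13


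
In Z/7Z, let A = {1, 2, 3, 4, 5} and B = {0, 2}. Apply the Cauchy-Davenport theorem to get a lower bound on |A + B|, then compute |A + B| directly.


Cauchy-Davenport: |A + B| ≥ min(p, |A| + |B| - 1) for A, B nonempty in Z/pZ.
|A| = 5, |B| = 2, p = 7.
CD lower bound = min(7, 5 + 2 - 1) = min(7, 6) = 6.
Compute A + B mod 7 directly:
a = 1: 1+0=1, 1+2=3
a = 2: 2+0=2, 2+2=4
a = 3: 3+0=3, 3+2=5
a = 4: 4+0=4, 4+2=6
a = 5: 5+0=5, 5+2=0
A + B = {0, 1, 2, 3, 4, 5, 6}, so |A + B| = 7.
Verify: 7 ≥ 6? Yes ✓.

CD lower bound = 6, actual |A + B| = 7.


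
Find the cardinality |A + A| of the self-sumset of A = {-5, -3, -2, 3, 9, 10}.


A + A = {a + a' : a, a' ∈ A}; |A| = 6.
General bounds: 2|A| - 1 ≤ |A + A| ≤ |A|(|A|+1)/2, i.e. 11 ≤ |A + A| ≤ 21.
Lower bound 2|A|-1 is attained iff A is an arithmetic progression.
Enumerate sums a + a' for a ≤ a' (symmetric, so this suffices):
a = -5: -5+-5=-10, -5+-3=-8, -5+-2=-7, -5+3=-2, -5+9=4, -5+10=5
a = -3: -3+-3=-6, -3+-2=-5, -3+3=0, -3+9=6, -3+10=7
a = -2: -2+-2=-4, -2+3=1, -2+9=7, -2+10=8
a = 3: 3+3=6, 3+9=12, 3+10=13
a = 9: 9+9=18, 9+10=19
a = 10: 10+10=20
Distinct sums: {-10, -8, -7, -6, -5, -4, -2, 0, 1, 4, 5, 6, 7, 8, 12, 13, 18, 19, 20}
|A + A| = 19

|A + A| = 19


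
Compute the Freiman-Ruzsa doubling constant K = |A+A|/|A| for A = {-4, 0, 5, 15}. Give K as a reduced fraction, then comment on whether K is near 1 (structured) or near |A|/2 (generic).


|A| = 4.
Compute A + A by enumerating all 16 pairs.
A + A = {-8, -4, 0, 1, 5, 10, 11, 15, 20, 30}, so |A + A| = 10.
K = |A + A| / |A| = 10/4 = 5/2 ≈ 2.5000.
Reference: AP of size 4 gives K = 7/4 ≈ 1.7500; a fully generic set of size 4 gives K ≈ 2.5000.

|A| = 4, |A + A| = 10, K = 10/4 = 5/2.


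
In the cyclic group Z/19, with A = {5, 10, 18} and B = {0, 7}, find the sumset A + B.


Work in Z/19Z: reduce every sum a + b modulo 19.
Enumerate all 6 pairs:
a = 5: 5+0=5, 5+7=12
a = 10: 10+0=10, 10+7=17
a = 18: 18+0=18, 18+7=6
Distinct residues collected: {5, 6, 10, 12, 17, 18}
|A + B| = 6 (out of 19 total residues).

A + B = {5, 6, 10, 12, 17, 18}


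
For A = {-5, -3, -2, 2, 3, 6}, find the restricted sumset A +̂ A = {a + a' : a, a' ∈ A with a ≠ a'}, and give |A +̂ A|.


Restricted sumset: A +̂ A = {a + a' : a ∈ A, a' ∈ A, a ≠ a'}.
Equivalently, take A + A and drop any sum 2a that is achievable ONLY as a + a for a ∈ A (i.e. sums representable only with equal summands).
Enumerate pairs (a, a') with a < a' (symmetric, so each unordered pair gives one sum; this covers all a ≠ a'):
  -5 + -3 = -8
  -5 + -2 = -7
  -5 + 2 = -3
  -5 + 3 = -2
  -5 + 6 = 1
  -3 + -2 = -5
  -3 + 2 = -1
  -3 + 3 = 0
  -3 + 6 = 3
  -2 + 2 = 0
  -2 + 3 = 1
  -2 + 6 = 4
  2 + 3 = 5
  2 + 6 = 8
  3 + 6 = 9
Collected distinct sums: {-8, -7, -5, -3, -2, -1, 0, 1, 3, 4, 5, 8, 9}
|A +̂ A| = 13
(Reference bound: |A +̂ A| ≥ 2|A| - 3 for |A| ≥ 2, with |A| = 6 giving ≥ 9.)

|A +̂ A| = 13


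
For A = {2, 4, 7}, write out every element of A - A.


A - A = {a - a' : a, a' ∈ A}.
Compute a - a' for each ordered pair (a, a'):
a = 2: 2-2=0, 2-4=-2, 2-7=-5
a = 4: 4-2=2, 4-4=0, 4-7=-3
a = 7: 7-2=5, 7-4=3, 7-7=0
Collecting distinct values (and noting 0 appears from a-a):
A - A = {-5, -3, -2, 0, 2, 3, 5}
|A - A| = 7

A - A = {-5, -3, -2, 0, 2, 3, 5}


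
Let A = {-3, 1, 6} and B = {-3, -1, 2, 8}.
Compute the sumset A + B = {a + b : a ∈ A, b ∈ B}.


A + B = {a + b : a ∈ A, b ∈ B}.
Enumerate all |A|·|B| = 3·4 = 12 pairs (a, b) and collect distinct sums.
a = -3: -3+-3=-6, -3+-1=-4, -3+2=-1, -3+8=5
a = 1: 1+-3=-2, 1+-1=0, 1+2=3, 1+8=9
a = 6: 6+-3=3, 6+-1=5, 6+2=8, 6+8=14
Collecting distinct sums: A + B = {-6, -4, -2, -1, 0, 3, 5, 8, 9, 14}
|A + B| = 10

A + B = {-6, -4, -2, -1, 0, 3, 5, 8, 9, 14}


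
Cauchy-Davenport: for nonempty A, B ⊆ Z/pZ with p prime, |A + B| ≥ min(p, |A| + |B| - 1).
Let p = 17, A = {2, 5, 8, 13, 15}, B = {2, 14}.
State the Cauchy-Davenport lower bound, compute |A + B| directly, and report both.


Cauchy-Davenport: |A + B| ≥ min(p, |A| + |B| - 1) for A, B nonempty in Z/pZ.
|A| = 5, |B| = 2, p = 17.
CD lower bound = min(17, 5 + 2 - 1) = min(17, 6) = 6.
Compute A + B mod 17 directly:
a = 2: 2+2=4, 2+14=16
a = 5: 5+2=7, 5+14=2
a = 8: 8+2=10, 8+14=5
a = 13: 13+2=15, 13+14=10
a = 15: 15+2=0, 15+14=12
A + B = {0, 2, 4, 5, 7, 10, 12, 15, 16}, so |A + B| = 9.
Verify: 9 ≥ 6? Yes ✓.

CD lower bound = 6, actual |A + B| = 9.


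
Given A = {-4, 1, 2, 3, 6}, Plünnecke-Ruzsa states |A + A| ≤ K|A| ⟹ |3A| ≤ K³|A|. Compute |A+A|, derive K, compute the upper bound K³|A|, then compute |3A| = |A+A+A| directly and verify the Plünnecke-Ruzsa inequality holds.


|A| = 5.
Step 1: Compute A + A by enumerating all 25 pairs.
A + A = {-8, -3, -2, -1, 2, 3, 4, 5, 6, 7, 8, 9, 12}, so |A + A| = 13.
Step 2: Doubling constant K = |A + A|/|A| = 13/5 = 13/5 ≈ 2.6000.
Step 3: Plünnecke-Ruzsa gives |3A| ≤ K³·|A| = (2.6000)³ · 5 ≈ 87.8800.
Step 4: Compute 3A = A + A + A directly by enumerating all triples (a,b,c) ∈ A³; |3A| = 23.
Step 5: Check 23 ≤ 87.8800? Yes ✓.

K = 13/5, Plünnecke-Ruzsa bound K³|A| ≈ 87.8800, |3A| = 23, inequality holds.


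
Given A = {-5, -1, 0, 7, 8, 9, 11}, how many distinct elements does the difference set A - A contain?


A - A = {a - a' : a, a' ∈ A}; |A| = 7.
Bounds: 2|A|-1 ≤ |A - A| ≤ |A|² - |A| + 1, i.e. 13 ≤ |A - A| ≤ 43.
Note: 0 ∈ A - A always (from a - a). The set is symmetric: if d ∈ A - A then -d ∈ A - A.
Enumerate nonzero differences d = a - a' with a > a' (then include -d):
Positive differences: {1, 2, 3, 4, 5, 7, 8, 9, 10, 11, 12, 13, 14, 16}
Full difference set: {0} ∪ (positive diffs) ∪ (negative diffs).
|A - A| = 1 + 2·14 = 29 (matches direct enumeration: 29).

|A - A| = 29


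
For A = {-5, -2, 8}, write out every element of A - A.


A - A = {a - a' : a, a' ∈ A}.
Compute a - a' for each ordered pair (a, a'):
a = -5: -5--5=0, -5--2=-3, -5-8=-13
a = -2: -2--5=3, -2--2=0, -2-8=-10
a = 8: 8--5=13, 8--2=10, 8-8=0
Collecting distinct values (and noting 0 appears from a-a):
A - A = {-13, -10, -3, 0, 3, 10, 13}
|A - A| = 7

A - A = {-13, -10, -3, 0, 3, 10, 13}


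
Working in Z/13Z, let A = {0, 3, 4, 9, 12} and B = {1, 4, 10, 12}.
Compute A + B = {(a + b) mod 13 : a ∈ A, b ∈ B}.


Work in Z/13Z: reduce every sum a + b modulo 13.
Enumerate all 20 pairs:
a = 0: 0+1=1, 0+4=4, 0+10=10, 0+12=12
a = 3: 3+1=4, 3+4=7, 3+10=0, 3+12=2
a = 4: 4+1=5, 4+4=8, 4+10=1, 4+12=3
a = 9: 9+1=10, 9+4=0, 9+10=6, 9+12=8
a = 12: 12+1=0, 12+4=3, 12+10=9, 12+12=11
Distinct residues collected: {0, 1, 2, 3, 4, 5, 6, 7, 8, 9, 10, 11, 12}
|A + B| = 13 (out of 13 total residues).

A + B = {0, 1, 2, 3, 4, 5, 6, 7, 8, 9, 10, 11, 12}


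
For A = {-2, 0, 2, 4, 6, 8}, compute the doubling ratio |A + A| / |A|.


|A| = 6.
Compute A + A by enumerating all 36 pairs.
A + A = {-4, -2, 0, 2, 4, 6, 8, 10, 12, 14, 16}, so |A + A| = 11.
K = |A + A| / |A| = 11/6 (already in lowest terms) ≈ 1.8333.
Reference: AP of size 6 gives K = 11/6 ≈ 1.8333; a fully generic set of size 6 gives K ≈ 3.5000.

|A| = 6, |A + A| = 11, K = 11/6.


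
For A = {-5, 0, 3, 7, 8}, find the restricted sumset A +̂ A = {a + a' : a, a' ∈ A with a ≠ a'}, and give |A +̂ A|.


Restricted sumset: A +̂ A = {a + a' : a ∈ A, a' ∈ A, a ≠ a'}.
Equivalently, take A + A and drop any sum 2a that is achievable ONLY as a + a for a ∈ A (i.e. sums representable only with equal summands).
Enumerate pairs (a, a') with a < a' (symmetric, so each unordered pair gives one sum; this covers all a ≠ a'):
  -5 + 0 = -5
  -5 + 3 = -2
  -5 + 7 = 2
  -5 + 8 = 3
  0 + 3 = 3
  0 + 7 = 7
  0 + 8 = 8
  3 + 7 = 10
  3 + 8 = 11
  7 + 8 = 15
Collected distinct sums: {-5, -2, 2, 3, 7, 8, 10, 11, 15}
|A +̂ A| = 9
(Reference bound: |A +̂ A| ≥ 2|A| - 3 for |A| ≥ 2, with |A| = 5 giving ≥ 7.)

|A +̂ A| = 9


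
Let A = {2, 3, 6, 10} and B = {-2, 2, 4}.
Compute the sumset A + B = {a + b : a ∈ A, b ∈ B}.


A + B = {a + b : a ∈ A, b ∈ B}.
Enumerate all |A|·|B| = 4·3 = 12 pairs (a, b) and collect distinct sums.
a = 2: 2+-2=0, 2+2=4, 2+4=6
a = 3: 3+-2=1, 3+2=5, 3+4=7
a = 6: 6+-2=4, 6+2=8, 6+4=10
a = 10: 10+-2=8, 10+2=12, 10+4=14
Collecting distinct sums: A + B = {0, 1, 4, 5, 6, 7, 8, 10, 12, 14}
|A + B| = 10

A + B = {0, 1, 4, 5, 6, 7, 8, 10, 12, 14}


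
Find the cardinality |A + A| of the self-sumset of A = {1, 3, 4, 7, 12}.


A + A = {a + a' : a, a' ∈ A}; |A| = 5.
General bounds: 2|A| - 1 ≤ |A + A| ≤ |A|(|A|+1)/2, i.e. 9 ≤ |A + A| ≤ 15.
Lower bound 2|A|-1 is attained iff A is an arithmetic progression.
Enumerate sums a + a' for a ≤ a' (symmetric, so this suffices):
a = 1: 1+1=2, 1+3=4, 1+4=5, 1+7=8, 1+12=13
a = 3: 3+3=6, 3+4=7, 3+7=10, 3+12=15
a = 4: 4+4=8, 4+7=11, 4+12=16
a = 7: 7+7=14, 7+12=19
a = 12: 12+12=24
Distinct sums: {2, 4, 5, 6, 7, 8, 10, 11, 13, 14, 15, 16, 19, 24}
|A + A| = 14

|A + A| = 14


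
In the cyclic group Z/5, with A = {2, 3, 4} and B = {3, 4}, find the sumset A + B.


Work in Z/5Z: reduce every sum a + b modulo 5.
Enumerate all 6 pairs:
a = 2: 2+3=0, 2+4=1
a = 3: 3+3=1, 3+4=2
a = 4: 4+3=2, 4+4=3
Distinct residues collected: {0, 1, 2, 3}
|A + B| = 4 (out of 5 total residues).

A + B = {0, 1, 2, 3}


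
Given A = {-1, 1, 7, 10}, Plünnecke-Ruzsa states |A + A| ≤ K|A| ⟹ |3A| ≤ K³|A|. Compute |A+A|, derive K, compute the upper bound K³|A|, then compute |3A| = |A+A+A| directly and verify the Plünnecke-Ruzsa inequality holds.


|A| = 4.
Step 1: Compute A + A by enumerating all 16 pairs.
A + A = {-2, 0, 2, 6, 8, 9, 11, 14, 17, 20}, so |A + A| = 10.
Step 2: Doubling constant K = |A + A|/|A| = 10/4 = 10/4 ≈ 2.5000.
Step 3: Plünnecke-Ruzsa gives |3A| ≤ K³·|A| = (2.5000)³ · 4 ≈ 62.5000.
Step 4: Compute 3A = A + A + A directly by enumerating all triples (a,b,c) ∈ A³; |3A| = 19.
Step 5: Check 19 ≤ 62.5000? Yes ✓.

K = 10/4, Plünnecke-Ruzsa bound K³|A| ≈ 62.5000, |3A| = 19, inequality holds.


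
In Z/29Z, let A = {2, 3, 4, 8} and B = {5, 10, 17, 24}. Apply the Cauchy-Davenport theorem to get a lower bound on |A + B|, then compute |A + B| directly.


Cauchy-Davenport: |A + B| ≥ min(p, |A| + |B| - 1) for A, B nonempty in Z/pZ.
|A| = 4, |B| = 4, p = 29.
CD lower bound = min(29, 4 + 4 - 1) = min(29, 7) = 7.
Compute A + B mod 29 directly:
a = 2: 2+5=7, 2+10=12, 2+17=19, 2+24=26
a = 3: 3+5=8, 3+10=13, 3+17=20, 3+24=27
a = 4: 4+5=9, 4+10=14, 4+17=21, 4+24=28
a = 8: 8+5=13, 8+10=18, 8+17=25, 8+24=3
A + B = {3, 7, 8, 9, 12, 13, 14, 18, 19, 20, 21, 25, 26, 27, 28}, so |A + B| = 15.
Verify: 15 ≥ 7? Yes ✓.

CD lower bound = 7, actual |A + B| = 15.


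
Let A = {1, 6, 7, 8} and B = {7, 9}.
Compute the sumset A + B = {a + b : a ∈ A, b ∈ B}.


A + B = {a + b : a ∈ A, b ∈ B}.
Enumerate all |A|·|B| = 4·2 = 8 pairs (a, b) and collect distinct sums.
a = 1: 1+7=8, 1+9=10
a = 6: 6+7=13, 6+9=15
a = 7: 7+7=14, 7+9=16
a = 8: 8+7=15, 8+9=17
Collecting distinct sums: A + B = {8, 10, 13, 14, 15, 16, 17}
|A + B| = 7

A + B = {8, 10, 13, 14, 15, 16, 17}


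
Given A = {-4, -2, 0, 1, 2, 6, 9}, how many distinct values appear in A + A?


A + A = {a + a' : a, a' ∈ A}; |A| = 7.
General bounds: 2|A| - 1 ≤ |A + A| ≤ |A|(|A|+1)/2, i.e. 13 ≤ |A + A| ≤ 28.
Lower bound 2|A|-1 is attained iff A is an arithmetic progression.
Enumerate sums a + a' for a ≤ a' (symmetric, so this suffices):
a = -4: -4+-4=-8, -4+-2=-6, -4+0=-4, -4+1=-3, -4+2=-2, -4+6=2, -4+9=5
a = -2: -2+-2=-4, -2+0=-2, -2+1=-1, -2+2=0, -2+6=4, -2+9=7
a = 0: 0+0=0, 0+1=1, 0+2=2, 0+6=6, 0+9=9
a = 1: 1+1=2, 1+2=3, 1+6=7, 1+9=10
a = 2: 2+2=4, 2+6=8, 2+9=11
a = 6: 6+6=12, 6+9=15
a = 9: 9+9=18
Distinct sums: {-8, -6, -4, -3, -2, -1, 0, 1, 2, 3, 4, 5, 6, 7, 8, 9, 10, 11, 12, 15, 18}
|A + A| = 21

|A + A| = 21


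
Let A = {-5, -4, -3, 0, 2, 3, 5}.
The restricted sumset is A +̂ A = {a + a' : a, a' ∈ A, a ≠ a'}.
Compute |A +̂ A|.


Restricted sumset: A +̂ A = {a + a' : a ∈ A, a' ∈ A, a ≠ a'}.
Equivalently, take A + A and drop any sum 2a that is achievable ONLY as a + a for a ∈ A (i.e. sums representable only with equal summands).
Enumerate pairs (a, a') with a < a' (symmetric, so each unordered pair gives one sum; this covers all a ≠ a'):
  -5 + -4 = -9
  -5 + -3 = -8
  -5 + 0 = -5
  -5 + 2 = -3
  -5 + 3 = -2
  -5 + 5 = 0
  -4 + -3 = -7
  -4 + 0 = -4
  -4 + 2 = -2
  -4 + 3 = -1
  -4 + 5 = 1
  -3 + 0 = -3
  -3 + 2 = -1
  -3 + 3 = 0
  -3 + 5 = 2
  0 + 2 = 2
  0 + 3 = 3
  0 + 5 = 5
  2 + 3 = 5
  2 + 5 = 7
  3 + 5 = 8
Collected distinct sums: {-9, -8, -7, -5, -4, -3, -2, -1, 0, 1, 2, 3, 5, 7, 8}
|A +̂ A| = 15
(Reference bound: |A +̂ A| ≥ 2|A| - 3 for |A| ≥ 2, with |A| = 7 giving ≥ 11.)

|A +̂ A| = 15


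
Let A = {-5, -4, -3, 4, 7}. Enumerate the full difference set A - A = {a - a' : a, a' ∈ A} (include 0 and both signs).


A - A = {a - a' : a, a' ∈ A}.
Compute a - a' for each ordered pair (a, a'):
a = -5: -5--5=0, -5--4=-1, -5--3=-2, -5-4=-9, -5-7=-12
a = -4: -4--5=1, -4--4=0, -4--3=-1, -4-4=-8, -4-7=-11
a = -3: -3--5=2, -3--4=1, -3--3=0, -3-4=-7, -3-7=-10
a = 4: 4--5=9, 4--4=8, 4--3=7, 4-4=0, 4-7=-3
a = 7: 7--5=12, 7--4=11, 7--3=10, 7-4=3, 7-7=0
Collecting distinct values (and noting 0 appears from a-a):
A - A = {-12, -11, -10, -9, -8, -7, -3, -2, -1, 0, 1, 2, 3, 7, 8, 9, 10, 11, 12}
|A - A| = 19

A - A = {-12, -11, -10, -9, -8, -7, -3, -2, -1, 0, 1, 2, 3, 7, 8, 9, 10, 11, 12}


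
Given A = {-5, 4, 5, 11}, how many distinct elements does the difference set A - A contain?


A - A = {a - a' : a, a' ∈ A}; |A| = 4.
Bounds: 2|A|-1 ≤ |A - A| ≤ |A|² - |A| + 1, i.e. 7 ≤ |A - A| ≤ 13.
Note: 0 ∈ A - A always (from a - a). The set is symmetric: if d ∈ A - A then -d ∈ A - A.
Enumerate nonzero differences d = a - a' with a > a' (then include -d):
Positive differences: {1, 6, 7, 9, 10, 16}
Full difference set: {0} ∪ (positive diffs) ∪ (negative diffs).
|A - A| = 1 + 2·6 = 13 (matches direct enumeration: 13).

|A - A| = 13


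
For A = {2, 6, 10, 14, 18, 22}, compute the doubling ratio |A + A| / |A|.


|A| = 6.
Compute A + A by enumerating all 36 pairs.
A + A = {4, 8, 12, 16, 20, 24, 28, 32, 36, 40, 44}, so |A + A| = 11.
K = |A + A| / |A| = 11/6 (already in lowest terms) ≈ 1.8333.
Reference: AP of size 6 gives K = 11/6 ≈ 1.8333; a fully generic set of size 6 gives K ≈ 3.5000.

|A| = 6, |A + A| = 11, K = 11/6.


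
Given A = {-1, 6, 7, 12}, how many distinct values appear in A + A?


A + A = {a + a' : a, a' ∈ A}; |A| = 4.
General bounds: 2|A| - 1 ≤ |A + A| ≤ |A|(|A|+1)/2, i.e. 7 ≤ |A + A| ≤ 10.
Lower bound 2|A|-1 is attained iff A is an arithmetic progression.
Enumerate sums a + a' for a ≤ a' (symmetric, so this suffices):
a = -1: -1+-1=-2, -1+6=5, -1+7=6, -1+12=11
a = 6: 6+6=12, 6+7=13, 6+12=18
a = 7: 7+7=14, 7+12=19
a = 12: 12+12=24
Distinct sums: {-2, 5, 6, 11, 12, 13, 14, 18, 19, 24}
|A + A| = 10

|A + A| = 10


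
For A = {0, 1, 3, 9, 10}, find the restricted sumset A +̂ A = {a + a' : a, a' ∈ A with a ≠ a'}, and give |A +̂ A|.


Restricted sumset: A +̂ A = {a + a' : a ∈ A, a' ∈ A, a ≠ a'}.
Equivalently, take A + A and drop any sum 2a that is achievable ONLY as a + a for a ∈ A (i.e. sums representable only with equal summands).
Enumerate pairs (a, a') with a < a' (symmetric, so each unordered pair gives one sum; this covers all a ≠ a'):
  0 + 1 = 1
  0 + 3 = 3
  0 + 9 = 9
  0 + 10 = 10
  1 + 3 = 4
  1 + 9 = 10
  1 + 10 = 11
  3 + 9 = 12
  3 + 10 = 13
  9 + 10 = 19
Collected distinct sums: {1, 3, 4, 9, 10, 11, 12, 13, 19}
|A +̂ A| = 9
(Reference bound: |A +̂ A| ≥ 2|A| - 3 for |A| ≥ 2, with |A| = 5 giving ≥ 7.)

|A +̂ A| = 9


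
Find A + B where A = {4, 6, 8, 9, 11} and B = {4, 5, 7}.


A + B = {a + b : a ∈ A, b ∈ B}.
Enumerate all |A|·|B| = 5·3 = 15 pairs (a, b) and collect distinct sums.
a = 4: 4+4=8, 4+5=9, 4+7=11
a = 6: 6+4=10, 6+5=11, 6+7=13
a = 8: 8+4=12, 8+5=13, 8+7=15
a = 9: 9+4=13, 9+5=14, 9+7=16
a = 11: 11+4=15, 11+5=16, 11+7=18
Collecting distinct sums: A + B = {8, 9, 10, 11, 12, 13, 14, 15, 16, 18}
|A + B| = 10

A + B = {8, 9, 10, 11, 12, 13, 14, 15, 16, 18}


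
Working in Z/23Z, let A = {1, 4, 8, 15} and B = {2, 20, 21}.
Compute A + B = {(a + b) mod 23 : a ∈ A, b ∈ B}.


Work in Z/23Z: reduce every sum a + b modulo 23.
Enumerate all 12 pairs:
a = 1: 1+2=3, 1+20=21, 1+21=22
a = 4: 4+2=6, 4+20=1, 4+21=2
a = 8: 8+2=10, 8+20=5, 8+21=6
a = 15: 15+2=17, 15+20=12, 15+21=13
Distinct residues collected: {1, 2, 3, 5, 6, 10, 12, 13, 17, 21, 22}
|A + B| = 11 (out of 23 total residues).

A + B = {1, 2, 3, 5, 6, 10, 12, 13, 17, 21, 22}


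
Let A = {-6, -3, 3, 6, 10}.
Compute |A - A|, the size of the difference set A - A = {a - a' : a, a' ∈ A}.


A - A = {a - a' : a, a' ∈ A}; |A| = 5.
Bounds: 2|A|-1 ≤ |A - A| ≤ |A|² - |A| + 1, i.e. 9 ≤ |A - A| ≤ 21.
Note: 0 ∈ A - A always (from a - a). The set is symmetric: if d ∈ A - A then -d ∈ A - A.
Enumerate nonzero differences d = a - a' with a > a' (then include -d):
Positive differences: {3, 4, 6, 7, 9, 12, 13, 16}
Full difference set: {0} ∪ (positive diffs) ∪ (negative diffs).
|A - A| = 1 + 2·8 = 17 (matches direct enumeration: 17).

|A - A| = 17


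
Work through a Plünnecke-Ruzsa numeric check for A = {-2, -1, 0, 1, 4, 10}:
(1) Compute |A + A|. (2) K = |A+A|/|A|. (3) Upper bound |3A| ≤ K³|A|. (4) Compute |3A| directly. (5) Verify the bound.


|A| = 6.
Step 1: Compute A + A by enumerating all 36 pairs.
A + A = {-4, -3, -2, -1, 0, 1, 2, 3, 4, 5, 8, 9, 10, 11, 14, 20}, so |A + A| = 16.
Step 2: Doubling constant K = |A + A|/|A| = 16/6 = 16/6 ≈ 2.6667.
Step 3: Plünnecke-Ruzsa gives |3A| ≤ K³·|A| = (2.6667)³ · 6 ≈ 113.7778.
Step 4: Compute 3A = A + A + A directly by enumerating all triples (a,b,c) ∈ A³; |3A| = 28.
Step 5: Check 28 ≤ 113.7778? Yes ✓.

K = 16/6, Plünnecke-Ruzsa bound K³|A| ≈ 113.7778, |3A| = 28, inequality holds.


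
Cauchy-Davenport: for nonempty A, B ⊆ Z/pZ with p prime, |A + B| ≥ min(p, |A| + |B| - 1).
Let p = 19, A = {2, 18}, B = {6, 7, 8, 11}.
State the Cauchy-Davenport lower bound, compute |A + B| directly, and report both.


Cauchy-Davenport: |A + B| ≥ min(p, |A| + |B| - 1) for A, B nonempty in Z/pZ.
|A| = 2, |B| = 4, p = 19.
CD lower bound = min(19, 2 + 4 - 1) = min(19, 5) = 5.
Compute A + B mod 19 directly:
a = 2: 2+6=8, 2+7=9, 2+8=10, 2+11=13
a = 18: 18+6=5, 18+7=6, 18+8=7, 18+11=10
A + B = {5, 6, 7, 8, 9, 10, 13}, so |A + B| = 7.
Verify: 7 ≥ 5? Yes ✓.

CD lower bound = 5, actual |A + B| = 7.


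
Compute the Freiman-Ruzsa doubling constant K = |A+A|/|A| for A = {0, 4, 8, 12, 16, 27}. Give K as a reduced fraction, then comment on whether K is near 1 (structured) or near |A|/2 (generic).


|A| = 6.
Compute A + A by enumerating all 36 pairs.
A + A = {0, 4, 8, 12, 16, 20, 24, 27, 28, 31, 32, 35, 39, 43, 54}, so |A + A| = 15.
K = |A + A| / |A| = 15/6 = 5/2 ≈ 2.5000.
Reference: AP of size 6 gives K = 11/6 ≈ 1.8333; a fully generic set of size 6 gives K ≈ 3.5000.

|A| = 6, |A + A| = 15, K = 15/6 = 5/2.


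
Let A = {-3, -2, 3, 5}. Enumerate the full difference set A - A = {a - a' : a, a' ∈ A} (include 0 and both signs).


A - A = {a - a' : a, a' ∈ A}.
Compute a - a' for each ordered pair (a, a'):
a = -3: -3--3=0, -3--2=-1, -3-3=-6, -3-5=-8
a = -2: -2--3=1, -2--2=0, -2-3=-5, -2-5=-7
a = 3: 3--3=6, 3--2=5, 3-3=0, 3-5=-2
a = 5: 5--3=8, 5--2=7, 5-3=2, 5-5=0
Collecting distinct values (and noting 0 appears from a-a):
A - A = {-8, -7, -6, -5, -2, -1, 0, 1, 2, 5, 6, 7, 8}
|A - A| = 13

A - A = {-8, -7, -6, -5, -2, -1, 0, 1, 2, 5, 6, 7, 8}


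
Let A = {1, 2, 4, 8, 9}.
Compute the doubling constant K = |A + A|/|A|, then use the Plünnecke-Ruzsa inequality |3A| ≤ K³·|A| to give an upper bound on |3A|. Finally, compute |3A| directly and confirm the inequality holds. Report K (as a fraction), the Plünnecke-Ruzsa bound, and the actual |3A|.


|A| = 5.
Step 1: Compute A + A by enumerating all 25 pairs.
A + A = {2, 3, 4, 5, 6, 8, 9, 10, 11, 12, 13, 16, 17, 18}, so |A + A| = 14.
Step 2: Doubling constant K = |A + A|/|A| = 14/5 = 14/5 ≈ 2.8000.
Step 3: Plünnecke-Ruzsa gives |3A| ≤ K³·|A| = (2.8000)³ · 5 ≈ 109.7600.
Step 4: Compute 3A = A + A + A directly by enumerating all triples (a,b,c) ∈ A³; |3A| = 24.
Step 5: Check 24 ≤ 109.7600? Yes ✓.

K = 14/5, Plünnecke-Ruzsa bound K³|A| ≈ 109.7600, |3A| = 24, inequality holds.


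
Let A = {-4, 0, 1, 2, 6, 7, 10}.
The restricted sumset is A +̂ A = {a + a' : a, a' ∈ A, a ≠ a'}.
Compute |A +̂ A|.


Restricted sumset: A +̂ A = {a + a' : a ∈ A, a' ∈ A, a ≠ a'}.
Equivalently, take A + A and drop any sum 2a that is achievable ONLY as a + a for a ∈ A (i.e. sums representable only with equal summands).
Enumerate pairs (a, a') with a < a' (symmetric, so each unordered pair gives one sum; this covers all a ≠ a'):
  -4 + 0 = -4
  -4 + 1 = -3
  -4 + 2 = -2
  -4 + 6 = 2
  -4 + 7 = 3
  -4 + 10 = 6
  0 + 1 = 1
  0 + 2 = 2
  0 + 6 = 6
  0 + 7 = 7
  0 + 10 = 10
  1 + 2 = 3
  1 + 6 = 7
  1 + 7 = 8
  1 + 10 = 11
  2 + 6 = 8
  2 + 7 = 9
  2 + 10 = 12
  6 + 7 = 13
  6 + 10 = 16
  7 + 10 = 17
Collected distinct sums: {-4, -3, -2, 1, 2, 3, 6, 7, 8, 9, 10, 11, 12, 13, 16, 17}
|A +̂ A| = 16
(Reference bound: |A +̂ A| ≥ 2|A| - 3 for |A| ≥ 2, with |A| = 7 giving ≥ 11.)

|A +̂ A| = 16


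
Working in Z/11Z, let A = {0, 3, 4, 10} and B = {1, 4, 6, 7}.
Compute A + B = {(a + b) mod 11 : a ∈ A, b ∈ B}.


Work in Z/11Z: reduce every sum a + b modulo 11.
Enumerate all 16 pairs:
a = 0: 0+1=1, 0+4=4, 0+6=6, 0+7=7
a = 3: 3+1=4, 3+4=7, 3+6=9, 3+7=10
a = 4: 4+1=5, 4+4=8, 4+6=10, 4+7=0
a = 10: 10+1=0, 10+4=3, 10+6=5, 10+7=6
Distinct residues collected: {0, 1, 3, 4, 5, 6, 7, 8, 9, 10}
|A + B| = 10 (out of 11 total residues).

A + B = {0, 1, 3, 4, 5, 6, 7, 8, 9, 10}


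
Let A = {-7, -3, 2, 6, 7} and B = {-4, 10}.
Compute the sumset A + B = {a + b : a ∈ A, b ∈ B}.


A + B = {a + b : a ∈ A, b ∈ B}.
Enumerate all |A|·|B| = 5·2 = 10 pairs (a, b) and collect distinct sums.
a = -7: -7+-4=-11, -7+10=3
a = -3: -3+-4=-7, -3+10=7
a = 2: 2+-4=-2, 2+10=12
a = 6: 6+-4=2, 6+10=16
a = 7: 7+-4=3, 7+10=17
Collecting distinct sums: A + B = {-11, -7, -2, 2, 3, 7, 12, 16, 17}
|A + B| = 9

A + B = {-11, -7, -2, 2, 3, 7, 12, 16, 17}


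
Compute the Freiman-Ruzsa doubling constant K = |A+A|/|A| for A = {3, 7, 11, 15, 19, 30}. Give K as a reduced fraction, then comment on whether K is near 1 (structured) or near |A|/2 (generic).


|A| = 6.
Compute A + A by enumerating all 36 pairs.
A + A = {6, 10, 14, 18, 22, 26, 30, 33, 34, 37, 38, 41, 45, 49, 60}, so |A + A| = 15.
K = |A + A| / |A| = 15/6 = 5/2 ≈ 2.5000.
Reference: AP of size 6 gives K = 11/6 ≈ 1.8333; a fully generic set of size 6 gives K ≈ 3.5000.

|A| = 6, |A + A| = 15, K = 15/6 = 5/2.


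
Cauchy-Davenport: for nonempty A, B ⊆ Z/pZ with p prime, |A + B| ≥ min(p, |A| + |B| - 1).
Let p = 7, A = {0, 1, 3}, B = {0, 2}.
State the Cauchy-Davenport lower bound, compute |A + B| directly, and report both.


Cauchy-Davenport: |A + B| ≥ min(p, |A| + |B| - 1) for A, B nonempty in Z/pZ.
|A| = 3, |B| = 2, p = 7.
CD lower bound = min(7, 3 + 2 - 1) = min(7, 4) = 4.
Compute A + B mod 7 directly:
a = 0: 0+0=0, 0+2=2
a = 1: 1+0=1, 1+2=3
a = 3: 3+0=3, 3+2=5
A + B = {0, 1, 2, 3, 5}, so |A + B| = 5.
Verify: 5 ≥ 4? Yes ✓.

CD lower bound = 4, actual |A + B| = 5.


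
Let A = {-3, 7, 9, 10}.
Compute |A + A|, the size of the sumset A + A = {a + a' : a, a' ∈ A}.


A + A = {a + a' : a, a' ∈ A}; |A| = 4.
General bounds: 2|A| - 1 ≤ |A + A| ≤ |A|(|A|+1)/2, i.e. 7 ≤ |A + A| ≤ 10.
Lower bound 2|A|-1 is attained iff A is an arithmetic progression.
Enumerate sums a + a' for a ≤ a' (symmetric, so this suffices):
a = -3: -3+-3=-6, -3+7=4, -3+9=6, -3+10=7
a = 7: 7+7=14, 7+9=16, 7+10=17
a = 9: 9+9=18, 9+10=19
a = 10: 10+10=20
Distinct sums: {-6, 4, 6, 7, 14, 16, 17, 18, 19, 20}
|A + A| = 10

|A + A| = 10


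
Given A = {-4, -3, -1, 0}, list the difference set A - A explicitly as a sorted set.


A - A = {a - a' : a, a' ∈ A}.
Compute a - a' for each ordered pair (a, a'):
a = -4: -4--4=0, -4--3=-1, -4--1=-3, -4-0=-4
a = -3: -3--4=1, -3--3=0, -3--1=-2, -3-0=-3
a = -1: -1--4=3, -1--3=2, -1--1=0, -1-0=-1
a = 0: 0--4=4, 0--3=3, 0--1=1, 0-0=0
Collecting distinct values (and noting 0 appears from a-a):
A - A = {-4, -3, -2, -1, 0, 1, 2, 3, 4}
|A - A| = 9

A - A = {-4, -3, -2, -1, 0, 1, 2, 3, 4}


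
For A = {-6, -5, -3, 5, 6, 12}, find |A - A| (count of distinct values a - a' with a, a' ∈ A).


A - A = {a - a' : a, a' ∈ A}; |A| = 6.
Bounds: 2|A|-1 ≤ |A - A| ≤ |A|² - |A| + 1, i.e. 11 ≤ |A - A| ≤ 31.
Note: 0 ∈ A - A always (from a - a). The set is symmetric: if d ∈ A - A then -d ∈ A - A.
Enumerate nonzero differences d = a - a' with a > a' (then include -d):
Positive differences: {1, 2, 3, 6, 7, 8, 9, 10, 11, 12, 15, 17, 18}
Full difference set: {0} ∪ (positive diffs) ∪ (negative diffs).
|A - A| = 1 + 2·13 = 27 (matches direct enumeration: 27).

|A - A| = 27


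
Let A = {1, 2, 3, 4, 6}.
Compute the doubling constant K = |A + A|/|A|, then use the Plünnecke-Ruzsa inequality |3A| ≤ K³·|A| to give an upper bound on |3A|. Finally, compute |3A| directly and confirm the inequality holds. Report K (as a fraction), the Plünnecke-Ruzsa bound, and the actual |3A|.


|A| = 5.
Step 1: Compute A + A by enumerating all 25 pairs.
A + A = {2, 3, 4, 5, 6, 7, 8, 9, 10, 12}, so |A + A| = 10.
Step 2: Doubling constant K = |A + A|/|A| = 10/5 = 10/5 ≈ 2.0000.
Step 3: Plünnecke-Ruzsa gives |3A| ≤ K³·|A| = (2.0000)³ · 5 ≈ 40.0000.
Step 4: Compute 3A = A + A + A directly by enumerating all triples (a,b,c) ∈ A³; |3A| = 15.
Step 5: Check 15 ≤ 40.0000? Yes ✓.

K = 10/5, Plünnecke-Ruzsa bound K³|A| ≈ 40.0000, |3A| = 15, inequality holds.


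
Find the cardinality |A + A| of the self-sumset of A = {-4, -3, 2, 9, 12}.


A + A = {a + a' : a, a' ∈ A}; |A| = 5.
General bounds: 2|A| - 1 ≤ |A + A| ≤ |A|(|A|+1)/2, i.e. 9 ≤ |A + A| ≤ 15.
Lower bound 2|A|-1 is attained iff A is an arithmetic progression.
Enumerate sums a + a' for a ≤ a' (symmetric, so this suffices):
a = -4: -4+-4=-8, -4+-3=-7, -4+2=-2, -4+9=5, -4+12=8
a = -3: -3+-3=-6, -3+2=-1, -3+9=6, -3+12=9
a = 2: 2+2=4, 2+9=11, 2+12=14
a = 9: 9+9=18, 9+12=21
a = 12: 12+12=24
Distinct sums: {-8, -7, -6, -2, -1, 4, 5, 6, 8, 9, 11, 14, 18, 21, 24}
|A + A| = 15

|A + A| = 15
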